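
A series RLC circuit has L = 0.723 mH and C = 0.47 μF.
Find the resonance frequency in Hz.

Step 1 — Resonance condition Im(Z)=0 gives ω₀ = 1/√(LC).
Step 2 — ω₀ = 1/√(0.000723·4.7e-07) = 5.425e+04 rad/s.
Step 3 — f₀ = ω₀/(2π) = 8634 Hz.

f₀ = 8634 Hz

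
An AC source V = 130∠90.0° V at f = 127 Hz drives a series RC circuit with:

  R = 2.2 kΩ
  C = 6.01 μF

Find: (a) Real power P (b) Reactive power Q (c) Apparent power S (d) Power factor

Step 1 — Angular frequency: ω = 2π·f = 2π·127 = 798 rad/s.
Step 2 — Component impedances:
  R: Z = R = 2200 Ω
  C: Z = 1/(jωC) = -j/(ω·C) = 0 - j208.5 Ω
Step 3 — Series combination: Z_total = R + C = 2200 - j208.5 Ω = 2210∠-5.4° Ω.
Step 4 — Source phasor: V = 130∠90.0° V = 0 + j130 V.
Step 5 — Current: I = V / Z = -0.005551 + j0.05856 A = 0.05883∠95.4° A.
Step 6 — Complex power: S = V·I* = 7.613 - j0.7216 VA.
Step 7 — Real power: P = Re(S) = 7.613 W.
Step 8 — Reactive power: Q = Im(S) = -0.7216 VAR.
Step 9 — Apparent power: |S| = 7.648 VA.
Step 10 — Power factor: PF = P/|S| = 0.9955 (leading).

(a) P = 7.613 W  (b) Q = -0.7216 VAR  (c) S = 7.648 VA  (d) PF = 0.9955 (leading)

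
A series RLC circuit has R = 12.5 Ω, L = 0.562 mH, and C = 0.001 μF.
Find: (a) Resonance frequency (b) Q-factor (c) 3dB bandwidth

Step 1 — Resonance: ω₀ = 1/√(LC) = 1/√(0.000562·1e-09) = 1.334e+06 rad/s.
Step 2 — f₀ = ω₀/(2π) = 2.123e+05 Hz.
Step 3 — Series Q: Q = ω₀L/R = 1.334e+06·0.000562/12.5 = 59.97.
Step 4 — Bandwidth: Δω = ω₀/Q = 2.224e+04 rad/s; BW = Δω/(2π) = 3540 Hz.

(a) f₀ = 2.123e+05 Hz  (b) Q = 59.97  (c) BW = 3540 Hz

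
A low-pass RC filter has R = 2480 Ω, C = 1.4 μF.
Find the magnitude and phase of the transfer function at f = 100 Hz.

Step 1 — Angular frequency: ω = 2π·100 = 628.3 rad/s.
Step 2 — Transfer function: H(jω) = 1/(1 + jωRC).
Step 3 — Denominator: 1 + jωRC = 1 + j·628.3·2480·1.4e-06 = 1 + j2.182.
Step 4 — H = 0.1736 - j0.3788.
Step 5 — Magnitude: |H| = 0.4167 (-7.6 dB); phase: φ = -65.4°.

|H| = 0.4167 (-7.6 dB), φ = -65.4°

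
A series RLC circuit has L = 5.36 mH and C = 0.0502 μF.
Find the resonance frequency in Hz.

Step 1 — Resonance condition Im(Z)=0 gives ω₀ = 1/√(LC).
Step 2 — ω₀ = 1/√(0.00536·5.02e-08) = 6.096e+04 rad/s.
Step 3 — f₀ = ω₀/(2π) = 9703 Hz.

f₀ = 9703 Hz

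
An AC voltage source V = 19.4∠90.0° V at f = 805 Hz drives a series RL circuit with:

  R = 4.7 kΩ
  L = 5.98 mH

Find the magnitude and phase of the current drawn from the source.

Step 1 — Angular frequency: ω = 2π·f = 2π·805 = 5058 rad/s.
Step 2 — Component impedances:
  R: Z = R = 4700 Ω
  L: Z = jωL = j·5058·0.00598 = 0 + j30.25 Ω
Step 3 — Series combination: Z_total = R + L = 4700 + j30.25 Ω = 4700∠0.4° Ω.
Step 4 — Source phasor: V = 19.4∠90.0° V = 0 + j19.4 V.
Step 5 — Ohm's law: I = V / Z_total = (0 + j19.4) / (4700 + j30.25) = 2.656e-05 + j0.004127 A.
Step 6 — Convert to polar: |I| = 0.004128 A, ∠I = 89.6°.

I = 0.004128∠89.6° A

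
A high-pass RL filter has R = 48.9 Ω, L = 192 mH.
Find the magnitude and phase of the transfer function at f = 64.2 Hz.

Step 1 — Angular frequency: ω = 2π·64.2 = 403.4 rad/s.
Step 2 — Transfer function: H(jω) = jωL/(R + jωL).
Step 3 — Numerator jωL = j·77.45; denominator R + jωL = 48.9 + j77.45.
Step 4 — H = 0.715 + j0.4514.
Step 5 — Magnitude: |H| = 0.8456 (-1.5 dB); phase: φ = 32.3°.

|H| = 0.8456 (-1.5 dB), φ = 32.3°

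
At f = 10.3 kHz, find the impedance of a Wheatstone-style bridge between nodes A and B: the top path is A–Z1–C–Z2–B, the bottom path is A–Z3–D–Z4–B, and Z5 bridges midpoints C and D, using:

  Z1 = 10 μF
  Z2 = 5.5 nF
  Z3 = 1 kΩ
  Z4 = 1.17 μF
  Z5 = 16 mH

Step 1 — Angular frequency: ω = 2π·f = 2π·1.03e+04 = 6.472e+04 rad/s.
Step 2 — Component impedances:
  Z1: Z = 1/(jωC) = -j/(ω·C) = 0 - j1.545 Ω
  Z2: Z = 1/(jωC) = -j/(ω·C) = 0 - j2809 Ω
  Z3: Z = R = 1000 Ω
  Z4: Z = 1/(jωC) = -j/(ω·C) = 0 - j13.21 Ω
  Z5: Z = jωL = j·6.472e+04·0.016 = 0 + j1035 Ω
Step 3 — Bridge requires nodal analysis (the Z5 bridge couples midpoints C and D, so the two paths cannot be reduced to a simple series/parallel combination). Setting node B to ground and injecting 1 A at node A, the 3-node admittance system at A, C, D solves to V_A = Z_AB = 720.7 + j427.9 Ω = 838.2∠30.7° Ω.

Z = 720.7 + j427.9 Ω = 838.2∠30.7° Ω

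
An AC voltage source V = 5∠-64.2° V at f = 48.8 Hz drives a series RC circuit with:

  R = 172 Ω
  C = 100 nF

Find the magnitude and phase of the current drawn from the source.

Step 1 — Angular frequency: ω = 2π·f = 2π·48.8 = 306.6 rad/s.
Step 2 — Component impedances:
  R: Z = R = 172 Ω
  C: Z = 1/(jωC) = -j/(ω·C) = 0 - j3.261e+04 Ω
Step 3 — Series combination: Z_total = R + C = 172 - j3.261e+04 Ω = 3.261e+04∠-89.7° Ω.
Step 4 — Source phasor: V = 5∠-64.2° V = 2.176 - j4.502 V.
Step 5 — Ohm's law: I = V / Z_total = (2.176 - j4.502) / (172 - j3.261e+04) = 0.0001384 + j6.6e-05 A.
Step 6 — Convert to polar: |I| = 0.0001533 A, ∠I = 25.5°.

I = 0.0001533∠25.5° A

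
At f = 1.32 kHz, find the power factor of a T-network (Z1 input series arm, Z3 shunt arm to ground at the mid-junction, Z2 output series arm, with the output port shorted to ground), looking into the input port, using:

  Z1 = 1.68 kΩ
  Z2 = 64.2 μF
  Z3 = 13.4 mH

Step 1 — Angular frequency: ω = 2π·f = 2π·1320 = 8294 rad/s.
Step 2 — Component impedances:
  Z1: Z = R = 1680 Ω
  Z2: Z = 1/(jωC) = -j/(ω·C) = 0 - j1.878 Ω
  Z3: Z = jωL = j·8294·0.0134 = 0 + j111.1 Ω
Step 3 — With the output port shorted to ground, the output series arm Z2 runs from the junction to ground; the shunt arm Z3 also runs from the junction to ground. They appear in parallel: Z3 || Z2 = 0 - j1.91 Ω.
Step 4 — Series with input arm Z1: Z_in = Z1 + (Z3 || Z2) = 1680 - j1.91 Ω = 1680∠-0.1° Ω.
Step 5 — Power factor: PF = cos(φ) = Re(Z)/|Z| = 1680/1680 = 1.
Step 6 — Type: Im(Z) = -1.91 ⇒ leading (phase φ = -0.1°).

PF = 1 (leading, φ = -0.1°)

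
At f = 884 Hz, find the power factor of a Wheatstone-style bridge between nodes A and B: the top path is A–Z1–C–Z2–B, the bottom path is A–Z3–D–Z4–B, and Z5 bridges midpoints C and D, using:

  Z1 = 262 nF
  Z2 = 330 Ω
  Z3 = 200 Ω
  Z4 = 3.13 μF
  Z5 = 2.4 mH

Step 1 — Angular frequency: ω = 2π·f = 2π·884 = 5554 rad/s.
Step 2 — Component impedances:
  Z1: Z = 1/(jωC) = -j/(ω·C) = 0 - j687.2 Ω
  Z2: Z = R = 330 Ω
  Z3: Z = R = 200 Ω
  Z4: Z = 1/(jωC) = -j/(ω·C) = 0 - j57.52 Ω
  Z5: Z = jωL = j·5554·0.0024 = 0 + j13.33 Ω
Step 3 — Bridge requires nodal analysis (the Z5 bridge couples midpoints C and D, so the two paths cannot be reduced to a simple series/parallel combination). Setting node B to ground and injecting 1 A at node A, the 3-node admittance system at A, C, D solves to V_A = Z_AB = 193.4 - j112 Ω = 223.5∠-30.1° Ω.
Step 4 — Power factor: PF = cos(φ) = Re(Z)/|Z| = 193.4/223.5 = 0.8653.
Step 5 — Type: Im(Z) = -112 ⇒ leading (phase φ = -30.1°).

PF = 0.8653 (leading, φ = -30.1°)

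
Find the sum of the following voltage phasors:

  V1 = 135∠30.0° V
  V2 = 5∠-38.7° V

Step 1 — Convert each phasor to rectangular form:
  V1 = 135·(cos(30.0°) + j·sin(30.0°)) = 116.9 + j67.5 V
  V2 = 5·(cos(-38.7°) + j·sin(-38.7°)) = 3.902 - j3.126 V
Step 2 — Sum components: V_total = 120.8 + j64.37 V.
Step 3 — Convert to polar: |V_total| = 136.9 V, ∠V_total = 28.0°.

V_total = 136.9∠28.0° V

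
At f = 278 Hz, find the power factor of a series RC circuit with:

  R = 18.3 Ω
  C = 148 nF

Step 1 — Angular frequency: ω = 2π·f = 2π·278 = 1747 rad/s.
Step 2 — Component impedances:
  R: Z = R = 18.3 Ω
  C: Z = 1/(jωC) = -j/(ω·C) = 0 - j3868 Ω
Step 3 — Series combination: Z_total = R + C = 18.3 - j3868 Ω = 3868∠-89.7° Ω.
Step 4 — Power factor: PF = cos(φ) = Re(Z)/|Z| = 18.3/3868 = 0.004731.
Step 5 — Type: Im(Z) = -3868 ⇒ leading (phase φ = -89.7°).

PF = 0.004731 (leading, φ = -89.7°)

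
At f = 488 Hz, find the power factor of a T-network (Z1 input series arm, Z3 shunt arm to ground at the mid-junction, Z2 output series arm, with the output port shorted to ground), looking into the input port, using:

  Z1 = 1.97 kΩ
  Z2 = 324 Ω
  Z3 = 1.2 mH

Step 1 — Angular frequency: ω = 2π·f = 2π·488 = 3066 rad/s.
Step 2 — Component impedances:
  Z1: Z = R = 1970 Ω
  Z2: Z = R = 324 Ω
  Z3: Z = jωL = j·3066·0.0012 = 0 + j3.679 Ω
Step 3 — With the output port shorted to ground, the output series arm Z2 runs from the junction to ground; the shunt arm Z3 also runs from the junction to ground. They appear in parallel: Z3 || Z2 = 0.04178 + j3.679 Ω.
Step 4 — Series with input arm Z1: Z_in = Z1 + (Z3 || Z2) = 1970 + j3.679 Ω = 1970∠0.1° Ω.
Step 5 — Power factor: PF = cos(φ) = Re(Z)/|Z| = 1970/1970 = 1.
Step 6 — Type: Im(Z) = 3.679 ⇒ lagging (phase φ = 0.1°).

PF = 1 (lagging, φ = 0.1°)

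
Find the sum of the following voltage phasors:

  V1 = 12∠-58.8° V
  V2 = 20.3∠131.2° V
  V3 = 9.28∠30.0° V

Step 1 — Convert each phasor to rectangular form:
  V1 = 12·(cos(-58.8°) + j·sin(-58.8°)) = 6.216 - j10.26 V
  V2 = 20.3·(cos(131.2°) + j·sin(131.2°)) = -13.37 + j15.27 V
  V3 = 9.28·(cos(30.0°) + j·sin(30.0°)) = 8.037 + j4.64 V
Step 2 — Sum components: V_total = 0.8816 + j9.65 V.
Step 3 — Convert to polar: |V_total| = 9.69 V, ∠V_total = 84.8°.

V_total = 9.69∠84.8° V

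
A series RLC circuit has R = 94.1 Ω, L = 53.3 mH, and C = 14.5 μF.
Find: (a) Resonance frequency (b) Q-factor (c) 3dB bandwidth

Step 1 — Resonance: ω₀ = 1/√(LC) = 1/√(0.0533·1.45e-05) = 1138 rad/s.
Step 2 — f₀ = ω₀/(2π) = 181 Hz.
Step 3 — Series Q: Q = ω₀L/R = 1138·0.0533/94.1 = 0.6443.
Step 4 — Bandwidth: Δω = ω₀/Q = 1765 rad/s; BW = Δω/(2π) = 281 Hz.

(a) f₀ = 181 Hz  (b) Q = 0.6443  (c) BW = 281 Hz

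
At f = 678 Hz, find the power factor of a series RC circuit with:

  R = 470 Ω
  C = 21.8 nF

Step 1 — Angular frequency: ω = 2π·f = 2π·678 = 4260 rad/s.
Step 2 — Component impedances:
  R: Z = R = 470 Ω
  C: Z = 1/(jωC) = -j/(ω·C) = 0 - j1.077e+04 Ω
Step 3 — Series combination: Z_total = R + C = 470 - j1.077e+04 Ω = 1.078e+04∠-87.5° Ω.
Step 4 — Power factor: PF = cos(φ) = Re(Z)/|Z| = 470/10778 = 0.04361.
Step 5 — Type: Im(Z) = -1.077e+04 ⇒ leading (phase φ = -87.5°).

PF = 0.04361 (leading, φ = -87.5°)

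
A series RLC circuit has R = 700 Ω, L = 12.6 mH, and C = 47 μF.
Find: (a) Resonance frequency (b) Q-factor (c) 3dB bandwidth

Step 1 — Resonance: ω₀ = 1/√(LC) = 1/√(0.0126·4.7e-05) = 1299 rad/s.
Step 2 — f₀ = ω₀/(2π) = 206.8 Hz.
Step 3 — Series Q: Q = ω₀L/R = 1299·0.0126/700 = 0.02339.
Step 4 — Bandwidth: Δω = ω₀/Q = 5.556e+04 rad/s; BW = Δω/(2π) = 8842 Hz.

(a) f₀ = 206.8 Hz  (b) Q = 0.02339  (c) BW = 8842 Hz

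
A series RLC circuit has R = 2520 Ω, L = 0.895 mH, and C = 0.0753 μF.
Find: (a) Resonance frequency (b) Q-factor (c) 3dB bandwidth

Step 1 — Resonance: ω₀ = 1/√(LC) = 1/√(0.000895·7.53e-08) = 1.218e+05 rad/s.
Step 2 — f₀ = ω₀/(2π) = 1.939e+04 Hz.
Step 3 — Series Q: Q = ω₀L/R = 1.218e+05·0.000895/2520 = 0.04326.
Step 4 — Bandwidth: Δω = ω₀/Q = 2.816e+06 rad/s; BW = Δω/(2π) = 4.481e+05 Hz.

(a) f₀ = 1.939e+04 Hz  (b) Q = 0.04326  (c) BW = 4.481e+05 Hz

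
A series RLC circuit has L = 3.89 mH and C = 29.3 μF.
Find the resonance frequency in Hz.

Step 1 — Resonance condition Im(Z)=0 gives ω₀ = 1/√(LC).
Step 2 — ω₀ = 1/√(0.00389·2.93e-05) = 2962 rad/s.
Step 3 — f₀ = ω₀/(2π) = 471.4 Hz.

f₀ = 471.4 Hz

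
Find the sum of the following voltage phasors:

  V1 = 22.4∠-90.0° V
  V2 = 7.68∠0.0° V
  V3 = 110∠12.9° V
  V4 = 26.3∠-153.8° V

Step 1 — Convert each phasor to rectangular form:
  V1 = 22.4·(cos(-90.0°) + j·sin(-90.0°)) = 0 - j22.4 V
  V2 = 7.68·(cos(0.0°) + j·sin(0.0°)) = 7.68 V
  V3 = 110·(cos(12.9°) + j·sin(12.9°)) = 107.2 + j24.56 V
  V4 = 26.3·(cos(-153.8°) + j·sin(-153.8°)) = -23.6 - j11.61 V
Step 2 — Sum components: V_total = 91.31 - j9.454 V.
Step 3 — Convert to polar: |V_total| = 91.79 V, ∠V_total = -5.9°.

V_total = 91.79∠-5.9° V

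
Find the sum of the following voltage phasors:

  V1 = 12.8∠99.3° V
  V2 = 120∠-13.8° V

Step 1 — Convert each phasor to rectangular form:
  V1 = 12.8·(cos(99.3°) + j·sin(99.3°)) = -2.069 + j12.63 V
  V2 = 120·(cos(-13.8°) + j·sin(-13.8°)) = 116.5 - j28.62 V
Step 2 — Sum components: V_total = 114.5 - j15.99 V.
Step 3 — Convert to polar: |V_total| = 115.6 V, ∠V_total = -8.0°.

V_total = 115.6∠-8.0° V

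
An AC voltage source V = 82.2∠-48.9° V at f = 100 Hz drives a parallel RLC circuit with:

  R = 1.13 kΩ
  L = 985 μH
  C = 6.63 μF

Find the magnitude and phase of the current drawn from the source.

Step 1 — Angular frequency: ω = 2π·f = 2π·100 = 628.3 rad/s.
Step 2 — Component impedances:
  R: Z = R = 1130 Ω
  L: Z = jωL = j·628.3·0.000985 = 0 + j0.6189 Ω
  C: Z = 1/(jωC) = -j/(ω·C) = 0 - j240.1 Ω
Step 3 — Parallel combination: 1/Z_total = 1/R + 1/L + 1/C; Z_total = 0.0003407 + j0.6205 Ω = 0.6205∠90.0° Ω.
Step 4 — Source phasor: V = 82.2∠-48.9° V = 54.04 - j61.94 V.
Step 5 — Ohm's law: I = V / Z_total = (54.04 - j61.94) / (0.0003407 + j0.6205) = -99.78 - j87.14 A.
Step 6 — Convert to polar: |I| = 132.5 A, ∠I = -138.9°.

I = 132.5∠-138.9° A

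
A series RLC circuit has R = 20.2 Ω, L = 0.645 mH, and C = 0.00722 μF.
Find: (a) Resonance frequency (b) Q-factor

Step 1 — Resonance condition Im(Z)=0 gives ω₀ = 1/√(LC).
Step 2 — ω₀ = 1/√(0.000645·7.22e-09) = 4.634e+05 rad/s.
Step 3 — f₀ = ω₀/(2π) = 7.375e+04 Hz.
Step 4 — Series Q: Q = ω₀L/R = 4.634e+05·0.000645/20.2 = 14.8.

(a) f₀ = 7.375e+04 Hz  (b) Q = 14.8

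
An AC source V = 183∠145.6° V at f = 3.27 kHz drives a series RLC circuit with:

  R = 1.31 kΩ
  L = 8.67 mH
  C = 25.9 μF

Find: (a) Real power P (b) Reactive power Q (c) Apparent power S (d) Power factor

Step 1 — Angular frequency: ω = 2π·f = 2π·3270 = 2.055e+04 rad/s.
Step 2 — Component impedances:
  R: Z = R = 1310 Ω
  L: Z = jωL = j·2.055e+04·0.00867 = 0 + j178.1 Ω
  C: Z = 1/(jωC) = -j/(ω·C) = 0 - j1.879 Ω
Step 3 — Series combination: Z_total = R + L + C = 1310 + j176.3 Ω = 1322∠7.7° Ω.
Step 4 — Source phasor: V = 183∠145.6° V = -151 + j103.4 V.
Step 5 — Current: I = V / Z = -0.1028 + j0.09275 A = 0.1384∠137.9° A.
Step 6 — Complex power: S = V·I* = 25.11 + j3.378 VA.
Step 7 — Real power: P = Re(S) = 25.11 W.
Step 8 — Reactive power: Q = Im(S) = 3.378 VAR.
Step 9 — Apparent power: |S| = 25.34 VA.
Step 10 — Power factor: PF = P/|S| = 0.9911 (lagging).

(a) P = 25.11 W  (b) Q = 3.378 VAR  (c) S = 25.34 VA  (d) PF = 0.9911 (lagging)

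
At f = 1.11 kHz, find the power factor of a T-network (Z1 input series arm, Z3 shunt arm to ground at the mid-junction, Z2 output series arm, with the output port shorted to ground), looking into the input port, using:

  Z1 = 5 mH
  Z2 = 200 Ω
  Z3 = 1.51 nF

Step 1 — Angular frequency: ω = 2π·f = 2π·1110 = 6974 rad/s.
Step 2 — Component impedances:
  Z1: Z = jωL = j·6974·0.005 = 0 + j34.87 Ω
  Z2: Z = R = 200 Ω
  Z3: Z = 1/(jωC) = -j/(ω·C) = 0 - j9.496e+04 Ω
Step 3 — With the output port shorted to ground, the output series arm Z2 runs from the junction to ground; the shunt arm Z3 also runs from the junction to ground. They appear in parallel: Z3 || Z2 = 200 - j0.4212 Ω.
Step 4 — Series with input arm Z1: Z_in = Z1 + (Z3 || Z2) = 200 + j34.45 Ω = 202.9∠9.8° Ω.
Step 5 — Power factor: PF = cos(φ) = Re(Z)/|Z| = 200/202.94 = 0.9855.
Step 6 — Type: Im(Z) = 34.45 ⇒ lagging (phase φ = 9.8°).

PF = 0.9855 (lagging, φ = 9.8°)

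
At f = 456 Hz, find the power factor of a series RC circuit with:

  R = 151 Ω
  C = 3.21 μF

Step 1 — Angular frequency: ω = 2π·f = 2π·456 = 2865 rad/s.
Step 2 — Component impedances:
  R: Z = R = 151 Ω
  C: Z = 1/(jωC) = -j/(ω·C) = 0 - j108.7 Ω
Step 3 — Series combination: Z_total = R + C = 151 - j108.7 Ω = 186.1∠-35.8° Ω.
Step 4 — Power factor: PF = cos(φ) = Re(Z)/|Z| = 151/186.07 = 0.8115.
Step 5 — Type: Im(Z) = -108.7 ⇒ leading (phase φ = -35.8°).

PF = 0.8115 (leading, φ = -35.8°)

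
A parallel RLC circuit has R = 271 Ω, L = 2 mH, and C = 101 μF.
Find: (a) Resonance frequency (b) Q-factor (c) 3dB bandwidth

Step 1 — Resonance: ω₀ = 1/√(LC) = 1/√(0.002·0.000101) = 2225 rad/s.
Step 2 — f₀ = ω₀/(2π) = 354.1 Hz.
Step 3 — Parallel Q: Q = R/(ω₀L) = 271/(2225·0.002) = 60.9.
Step 4 — Bandwidth: Δω = ω₀/Q = 36.54 rad/s; BW = Δω/(2π) = 5.815 Hz.

(a) f₀ = 354.1 Hz  (b) Q = 60.9  (c) BW = 5.815 Hz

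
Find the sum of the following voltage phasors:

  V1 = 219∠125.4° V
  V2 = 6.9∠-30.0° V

Step 1 — Convert each phasor to rectangular form:
  V1 = 219·(cos(125.4°) + j·sin(125.4°)) = -126.9 + j178.5 V
  V2 = 6.9·(cos(-30.0°) + j·sin(-30.0°)) = 5.976 - j3.45 V
Step 2 — Sum components: V_total = -120.9 + j175.1 V.
Step 3 — Convert to polar: |V_total| = 212.7 V, ∠V_total = 124.6°.

V_total = 212.7∠124.6° V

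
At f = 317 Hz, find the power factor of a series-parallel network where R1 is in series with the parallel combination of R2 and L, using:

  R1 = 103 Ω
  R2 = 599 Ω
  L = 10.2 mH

Step 1 — Angular frequency: ω = 2π·f = 2π·317 = 1992 rad/s.
Step 2 — Component impedances:
  R1: Z = R = 103 Ω
  R2: Z = R = 599 Ω
  L: Z = jωL = j·1992·0.0102 = 0 + j20.32 Ω
Step 3 — Parallel branch: R2 || L = 1/(1/R2 + 1/L) = 0.6883 + j20.29 Ω.
Step 4 — Series with R1: Z_total = R1 + (R2 || L) = 103.7 + j20.29 Ω = 105.7∠11.1° Ω.
Step 5 — Power factor: PF = cos(φ) = Re(Z)/|Z| = 103.69/105.66 = 0.9814.
Step 6 — Type: Im(Z) = 20.29 ⇒ lagging (phase φ = 11.1°).

PF = 0.9814 (lagging, φ = 11.1°)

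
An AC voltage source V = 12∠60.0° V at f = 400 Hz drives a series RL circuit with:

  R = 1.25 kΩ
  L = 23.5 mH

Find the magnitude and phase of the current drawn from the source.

Step 1 — Angular frequency: ω = 2π·f = 2π·400 = 2513 rad/s.
Step 2 — Component impedances:
  R: Z = R = 1250 Ω
  L: Z = jωL = j·2513·0.0235 = 0 + j59.06 Ω
Step 3 — Series combination: Z_total = R + L = 1250 + j59.06 Ω = 1251∠2.7° Ω.
Step 4 — Source phasor: V = 12∠60.0° V = 6 + j10.39 V.
Step 5 — Ohm's law: I = V / Z_total = (6 + j10.39) / (1250 + j59.06) = 0.005181 + j0.008069 A.
Step 6 — Convert to polar: |I| = 0.009589 A, ∠I = 57.3°.

I = 0.009589∠57.3° A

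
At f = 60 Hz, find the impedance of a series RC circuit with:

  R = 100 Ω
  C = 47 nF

Step 1 — Angular frequency: ω = 2π·f = 2π·60 = 377 rad/s.
Step 2 — Component impedances:
  R: Z = R = 100 Ω
  C: Z = 1/(jωC) = -j/(ω·C) = 0 - j5.644e+04 Ω
Step 3 — Series combination: Z_total = R + C = 100 - j5.644e+04 Ω = 5.644e+04∠-89.9° Ω.

Z = 100 - j5.644e+04 Ω = 5.644e+04∠-89.9° Ω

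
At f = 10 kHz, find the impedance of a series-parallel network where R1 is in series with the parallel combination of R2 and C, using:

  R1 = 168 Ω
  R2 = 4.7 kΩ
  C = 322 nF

Step 1 — Angular frequency: ω = 2π·f = 2π·1e+04 = 6.283e+04 rad/s.
Step 2 — Component impedances:
  R1: Z = R = 168 Ω
  R2: Z = R = 4700 Ω
  C: Z = 1/(jωC) = -j/(ω·C) = 0 - j49.43 Ω
Step 3 — Parallel branch: R2 || C = 1/(1/R2 + 1/C) = 0.5197 - j49.42 Ω.
Step 4 — Series with R1: Z_total = R1 + (R2 || C) = 168.5 - j49.42 Ω = 175.6∠-16.3° Ω.

Z = 168.5 - j49.42 Ω = 175.6∠-16.3° Ω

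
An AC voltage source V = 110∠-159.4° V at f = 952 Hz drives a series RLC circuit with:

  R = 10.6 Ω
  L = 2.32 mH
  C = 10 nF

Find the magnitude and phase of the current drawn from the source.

Step 1 — Angular frequency: ω = 2π·f = 2π·952 = 5982 rad/s.
Step 2 — Component impedances:
  R: Z = R = 10.6 Ω
  L: Z = jωL = j·5982·0.00232 = 0 + j13.88 Ω
  C: Z = 1/(jωC) = -j/(ω·C) = 0 - j1.672e+04 Ω
Step 3 — Series combination: Z_total = R + L + C = 10.6 - j1.67e+04 Ω = 1.67e+04∠-90.0° Ω.
Step 4 — Source phasor: V = 110∠-159.4° V = -103 - j38.7 V.
Step 5 — Ohm's law: I = V / Z_total = (-103 - j38.7) / (10.6 - j1.67e+04) = 0.002313 - j0.006166 A.
Step 6 — Convert to polar: |I| = 0.006585 A, ∠I = -69.4°.

I = 0.006585∠-69.4° A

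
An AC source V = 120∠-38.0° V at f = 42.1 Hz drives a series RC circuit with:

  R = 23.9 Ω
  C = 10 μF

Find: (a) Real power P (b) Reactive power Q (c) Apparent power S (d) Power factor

Step 1 — Angular frequency: ω = 2π·f = 2π·42.1 = 264.5 rad/s.
Step 2 — Component impedances:
  R: Z = R = 23.9 Ω
  C: Z = 1/(jωC) = -j/(ω·C) = 0 - j378 Ω
Step 3 — Series combination: Z_total = R + C = 23.9 - j378 Ω = 378.8∠-86.4° Ω.
Step 4 — Source phasor: V = 120∠-38.0° V = 94.56 - j73.88 V.
Step 5 — Current: I = V / Z = 0.2104 + j0.2368 A = 0.3168∠48.4° A.
Step 6 — Complex power: S = V·I* = 2.399 - j37.94 VA.
Step 7 — Real power: P = Re(S) = 2.399 W.
Step 8 — Reactive power: Q = Im(S) = -37.94 VAR.
Step 9 — Apparent power: |S| = 38.02 VA.
Step 10 — Power factor: PF = P/|S| = 0.06309 (leading).

(a) P = 2.399 W  (b) Q = -37.94 VAR  (c) S = 38.02 VA  (d) PF = 0.06309 (leading)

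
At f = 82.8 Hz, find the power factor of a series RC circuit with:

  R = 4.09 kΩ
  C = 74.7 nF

Step 1 — Angular frequency: ω = 2π·f = 2π·82.8 = 520.2 rad/s.
Step 2 — Component impedances:
  R: Z = R = 4090 Ω
  C: Z = 1/(jωC) = -j/(ω·C) = 0 - j2.573e+04 Ω
Step 3 — Series combination: Z_total = R + C = 4090 - j2.573e+04 Ω = 2.605e+04∠-81.0° Ω.
Step 4 — Power factor: PF = cos(φ) = Re(Z)/|Z| = 4090/2.605e+04 = 0.157.
Step 5 — Type: Im(Z) = -2.573e+04 ⇒ leading (phase φ = -81.0°).

PF = 0.157 (leading, φ = -81.0°)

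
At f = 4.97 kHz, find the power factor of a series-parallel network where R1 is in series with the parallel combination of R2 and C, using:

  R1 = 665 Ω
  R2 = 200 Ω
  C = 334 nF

Step 1 — Angular frequency: ω = 2π·f = 2π·4970 = 3.123e+04 rad/s.
Step 2 — Component impedances:
  R1: Z = R = 665 Ω
  R2: Z = R = 200 Ω
  C: Z = 1/(jωC) = -j/(ω·C) = 0 - j95.88 Ω
Step 3 — Parallel branch: R2 || C = 1/(1/R2 + 1/C) = 37.37 - j77.96 Ω.
Step 4 — Series with R1: Z_total = R1 + (R2 || C) = 702.4 - j77.96 Ω = 706.7∠-6.3° Ω.
Step 5 — Power factor: PF = cos(φ) = Re(Z)/|Z| = 702.4/706.7 = 0.9939.
Step 6 — Type: Im(Z) = -77.96 ⇒ leading (phase φ = -6.3°).

PF = 0.9939 (leading, φ = -6.3°)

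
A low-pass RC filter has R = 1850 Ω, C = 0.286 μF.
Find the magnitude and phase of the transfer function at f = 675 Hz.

Step 1 — Angular frequency: ω = 2π·675 = 4241 rad/s.
Step 2 — Transfer function: H(jω) = 1/(1 + jωRC).
Step 3 — Denominator: 1 + jωRC = 1 + j·4241·1850·2.86e-07 = 1 + j2.244.
Step 4 — H = 0.1657 - j0.3718.
Step 5 — Magnitude: |H| = 0.407 (-7.8 dB); phase: φ = -66.0°.

|H| = 0.407 (-7.8 dB), φ = -66.0°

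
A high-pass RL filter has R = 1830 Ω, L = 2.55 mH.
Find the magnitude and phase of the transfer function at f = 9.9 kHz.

Step 1 — Angular frequency: ω = 2π·9900 = 6.22e+04 rad/s.
Step 2 — Transfer function: H(jω) = jωL/(R + jωL).
Step 3 — Numerator jωL = j·158.6; denominator R + jωL = 1830 + j158.6.
Step 4 — H = 0.007457 + j0.08603.
Step 5 — Magnitude: |H| = 0.08635 (-21.3 dB); phase: φ = 85.0°.

|H| = 0.08635 (-21.3 dB), φ = 85.0°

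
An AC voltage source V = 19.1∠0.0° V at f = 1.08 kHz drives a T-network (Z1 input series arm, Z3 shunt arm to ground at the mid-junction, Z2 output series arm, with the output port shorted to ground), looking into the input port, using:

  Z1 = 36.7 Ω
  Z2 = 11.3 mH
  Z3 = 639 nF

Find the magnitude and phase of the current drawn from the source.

Step 1 — Angular frequency: ω = 2π·f = 2π·1080 = 6786 rad/s.
Step 2 — Component impedances:
  Z1: Z = R = 36.7 Ω
  Z2: Z = jωL = j·6786·0.0113 = 0 + j76.68 Ω
  Z3: Z = 1/(jωC) = -j/(ω·C) = 0 - j230.6 Ω
Step 3 — With the output port shorted to ground, the output series arm Z2 runs from the junction to ground; the shunt arm Z3 also runs from the junction to ground. They appear in parallel: Z3 || Z2 = 0 + j114.9 Ω.
Step 4 — Series with input arm Z1: Z_in = Z1 + (Z3 || Z2) = 36.7 + j114.9 Ω = 120.6∠72.3° Ω.
Step 5 — Source phasor: V = 19.1∠0.0° V = 19.1 V.
Step 6 — Ohm's law: I = V / Z_total = (19.1) / (36.7 + j114.9) = 0.0482 - j0.1509 A.
Step 7 — Convert to polar: |I| = 0.1584 A, ∠I = -72.3°.

I = 0.1584∠-72.3° A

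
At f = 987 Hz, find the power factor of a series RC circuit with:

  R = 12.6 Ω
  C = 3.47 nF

Step 1 — Angular frequency: ω = 2π·f = 2π·987 = 6202 rad/s.
Step 2 — Component impedances:
  R: Z = R = 12.6 Ω
  C: Z = 1/(jωC) = -j/(ω·C) = 0 - j4.647e+04 Ω
Step 3 — Series combination: Z_total = R + C = 12.6 - j4.647e+04 Ω = 4.647e+04∠-90.0° Ω.
Step 4 — Power factor: PF = cos(φ) = Re(Z)/|Z| = 12.6/4.647e+04 = 0.0002711.
Step 5 — Type: Im(Z) = -4.647e+04 ⇒ leading (phase φ = -90.0°).

PF = 0.0002711 (leading, φ = -90.0°)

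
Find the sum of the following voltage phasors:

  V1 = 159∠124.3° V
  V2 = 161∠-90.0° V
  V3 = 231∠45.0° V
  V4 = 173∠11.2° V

Step 1 — Convert each phasor to rectangular form:
  V1 = 159·(cos(124.3°) + j·sin(124.3°)) = -89.6 + j131.3 V
  V2 = 161·(cos(-90.0°) + j·sin(-90.0°)) = 0 - j161 V
  V3 = 231·(cos(45.0°) + j·sin(45.0°)) = 163.3 + j163.3 V
  V4 = 173·(cos(11.2°) + j·sin(11.2°)) = 169.7 + j33.6 V
Step 2 — Sum components: V_total = 243.4 + j167.3 V.
Step 3 — Convert to polar: |V_total| = 295.4 V, ∠V_total = 34.5°.

V_total = 295.4∠34.5° V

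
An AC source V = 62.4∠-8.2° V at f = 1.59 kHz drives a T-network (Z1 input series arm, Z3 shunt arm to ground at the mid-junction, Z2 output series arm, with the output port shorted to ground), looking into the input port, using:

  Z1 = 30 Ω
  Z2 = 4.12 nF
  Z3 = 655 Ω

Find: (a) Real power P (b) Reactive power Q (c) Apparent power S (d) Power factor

Step 1 — Angular frequency: ω = 2π·f = 2π·1590 = 9990 rad/s.
Step 2 — Component impedances:
  Z1: Z = R = 30 Ω
  Z2: Z = 1/(jωC) = -j/(ω·C) = 0 - j2.43e+04 Ω
  Z3: Z = R = 655 Ω
Step 3 — With the output port shorted to ground, the output series arm Z2 runs from the junction to ground; the shunt arm Z3 also runs from the junction to ground. They appear in parallel: Z3 || Z2 = 654.5 - j17.65 Ω.
Step 4 — Series with input arm Z1: Z_in = Z1 + (Z3 || Z2) = 684.5 - j17.65 Ω = 684.8∠-1.5° Ω.
Step 5 — Source phasor: V = 62.4∠-8.2° V = 61.76 - j8.9 V.
Step 6 — Current: I = V / Z = 0.0905 - j0.01067 A = 0.09113∠-6.7° A.
Step 7 — Complex power: S = V·I* = 5.684 - j0.1465 VA.
Step 8 — Real power: P = Re(S) = 5.684 W.
Step 9 — Reactive power: Q = Im(S) = -0.1465 VAR.
Step 10 — Apparent power: |S| = 5.686 VA.
Step 11 — Power factor: PF = P/|S| = 0.9997 (leading).

(a) P = 5.684 W  (b) Q = -0.1465 VAR  (c) S = 5.686 VA  (d) PF = 0.9997 (leading)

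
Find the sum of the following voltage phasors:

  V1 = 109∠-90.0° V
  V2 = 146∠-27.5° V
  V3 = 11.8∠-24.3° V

Step 1 — Convert each phasor to rectangular form:
  V1 = 109·(cos(-90.0°) + j·sin(-90.0°)) = 0 - j109 V
  V2 = 146·(cos(-27.5°) + j·sin(-27.5°)) = 129.5 - j67.42 V
  V3 = 11.8·(cos(-24.3°) + j·sin(-24.3°)) = 10.75 - j4.856 V
Step 2 — Sum components: V_total = 140.3 - j181.3 V.
Step 3 — Convert to polar: |V_total| = 229.2 V, ∠V_total = -52.3°.

V_total = 229.2∠-52.3° V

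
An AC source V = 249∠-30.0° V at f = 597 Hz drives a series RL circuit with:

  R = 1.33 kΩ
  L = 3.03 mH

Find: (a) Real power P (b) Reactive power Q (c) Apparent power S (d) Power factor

Step 1 — Angular frequency: ω = 2π·f = 2π·597 = 3751 rad/s.
Step 2 — Component impedances:
  R: Z = R = 1330 Ω
  L: Z = jωL = j·3751·0.00303 = 0 + j11.37 Ω
Step 3 — Series combination: Z_total = R + L = 1330 + j11.37 Ω = 1330∠0.5° Ω.
Step 4 — Source phasor: V = 249∠-30.0° V = 215.6 - j124.5 V.
Step 5 — Current: I = V / Z = 0.1613 - j0.09499 A = 0.1872∠-30.5° A.
Step 6 — Complex power: S = V·I* = 46.61 + j0.3983 VA.
Step 7 — Real power: P = Re(S) = 46.61 W.
Step 8 — Reactive power: Q = Im(S) = 0.3983 VAR.
Step 9 — Apparent power: |S| = 46.62 VA.
Step 10 — Power factor: PF = P/|S| = 1 (lagging).

(a) P = 46.61 W  (b) Q = 0.3983 VAR  (c) S = 46.62 VA  (d) PF = 1 (lagging)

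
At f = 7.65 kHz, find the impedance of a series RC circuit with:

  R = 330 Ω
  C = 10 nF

Step 1 — Angular frequency: ω = 2π·f = 2π·7650 = 4.807e+04 rad/s.
Step 2 — Component impedances:
  R: Z = R = 330 Ω
  C: Z = 1/(jωC) = -j/(ω·C) = 0 - j2080 Ω
Step 3 — Series combination: Z_total = R + C = 330 - j2080 Ω = 2106∠-81.0° Ω.

Z = 330 - j2080 Ω = 2106∠-81.0° Ω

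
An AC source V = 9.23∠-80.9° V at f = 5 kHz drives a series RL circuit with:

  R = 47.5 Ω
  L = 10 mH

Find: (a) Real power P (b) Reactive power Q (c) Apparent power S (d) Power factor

Step 1 — Angular frequency: ω = 2π·f = 2π·5000 = 3.142e+04 rad/s.
Step 2 — Component impedances:
  R: Z = R = 47.5 Ω
  L: Z = jωL = j·3.142e+04·0.01 = 0 + j314.2 Ω
Step 3 — Series combination: Z_total = R + L = 47.5 + j314.2 Ω = 317.7∠81.4° Ω.
Step 4 — Source phasor: V = 9.23∠-80.9° V = 1.46 - j9.114 V.
Step 5 — Current: I = V / Z = -0.02767 - j0.008831 A = 0.02905∠-162.3° A.
Step 6 — Complex power: S = V·I* = 0.04008 + j0.2651 VA.
Step 7 — Real power: P = Re(S) = 0.04008 W.
Step 8 — Reactive power: Q = Im(S) = 0.2651 VAR.
Step 9 — Apparent power: |S| = 0.2681 VA.
Step 10 — Power factor: PF = P/|S| = 0.1495 (lagging).

(a) P = 0.04008 W  (b) Q = 0.2651 VAR  (c) S = 0.2681 VA  (d) PF = 0.1495 (lagging)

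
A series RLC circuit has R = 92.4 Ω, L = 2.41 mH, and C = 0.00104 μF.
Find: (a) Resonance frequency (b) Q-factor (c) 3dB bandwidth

Step 1 — Resonance condition Im(Z)=0 gives ω₀ = 1/√(LC).
Step 2 — ω₀ = 1/√(0.00241·1.04e-09) = 6.316e+05 rad/s.
Step 3 — f₀ = ω₀/(2π) = 1.005e+05 Hz.
Step 4 — Series Q: Q = ω₀L/R = 6.316e+05·0.00241/92.4 = 16.47.
Step 5 — 3dB bandwidth: Δω = ω₀/Q = 3.834e+04 rad/s; BW = Δω/(2π) = 6102 Hz.

(a) f₀ = 1.005e+05 Hz  (b) Q = 16.47  (c) BW = 6102 Hz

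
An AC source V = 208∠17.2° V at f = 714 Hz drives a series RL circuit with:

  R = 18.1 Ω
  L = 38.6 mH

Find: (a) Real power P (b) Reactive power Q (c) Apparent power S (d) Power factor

Step 1 — Angular frequency: ω = 2π·f = 2π·714 = 4486 rad/s.
Step 2 — Component impedances:
  R: Z = R = 18.1 Ω
  L: Z = jωL = j·4486·0.0386 = 0 + j173.2 Ω
Step 3 — Series combination: Z_total = R + L = 18.1 + j173.2 Ω = 174.1∠84.0° Ω.
Step 4 — Source phasor: V = 208∠17.2° V = 198.7 + j61.51 V.
Step 5 — Current: I = V / Z = 0.47 - j1.098 A = 1.195∠-66.8° A.
Step 6 — Complex power: S = V·I* = 25.83 + j247.1 VA.
Step 7 — Real power: P = Re(S) = 25.83 W.
Step 8 — Reactive power: Q = Im(S) = 247.1 VAR.
Step 9 — Apparent power: |S| = 248.5 VA.
Step 10 — Power factor: PF = P/|S| = 0.104 (lagging).

(a) P = 25.83 W  (b) Q = 247.1 VAR  (c) S = 248.5 VA  (d) PF = 0.104 (lagging)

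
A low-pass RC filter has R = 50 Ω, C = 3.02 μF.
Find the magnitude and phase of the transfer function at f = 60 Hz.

Step 1 — Angular frequency: ω = 2π·60 = 377 rad/s.
Step 2 — Transfer function: H(jω) = 1/(1 + jωRC).
Step 3 — Denominator: 1 + jωRC = 1 + j·377·50·3.02e-06 = 1 + j0.05693.
Step 4 — H = 0.9968 - j0.05674.
Step 5 — Magnitude: |H| = 0.9984 (-0.0 dB); phase: φ = -3.3°.

|H| = 0.9984 (-0.0 dB), φ = -3.3°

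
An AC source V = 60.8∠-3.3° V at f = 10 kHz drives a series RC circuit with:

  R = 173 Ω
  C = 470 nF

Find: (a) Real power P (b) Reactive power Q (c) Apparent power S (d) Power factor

Step 1 — Angular frequency: ω = 2π·f = 2π·1e+04 = 6.283e+04 rad/s.
Step 2 — Component impedances:
  R: Z = R = 173 Ω
  C: Z = 1/(jωC) = -j/(ω·C) = 0 - j33.86 Ω
Step 3 — Series combination: Z_total = R + C = 173 - j33.86 Ω = 176.3∠-11.1° Ω.
Step 4 — Source phasor: V = 60.8∠-3.3° V = 60.7 - j3.5 V.
Step 5 — Current: I = V / Z = 0.3417 + j0.04666 A = 0.3449∠7.8° A.
Step 6 — Complex power: S = V·I* = 20.58 - j4.028 VA.
Step 7 — Real power: P = Re(S) = 20.58 W.
Step 8 — Reactive power: Q = Im(S) = -4.028 VAR.
Step 9 — Apparent power: |S| = 20.97 VA.
Step 10 — Power factor: PF = P/|S| = 0.9814 (leading).

(a) P = 20.58 W  (b) Q = -4.028 VAR  (c) S = 20.97 VA  (d) PF = 0.9814 (leading)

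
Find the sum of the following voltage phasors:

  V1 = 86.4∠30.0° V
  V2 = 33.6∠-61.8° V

Step 1 — Convert each phasor to rectangular form:
  V1 = 86.4·(cos(30.0°) + j·sin(30.0°)) = 74.82 + j43.2 V
  V2 = 33.6·(cos(-61.8°) + j·sin(-61.8°)) = 15.88 - j29.61 V
Step 2 — Sum components: V_total = 90.7 + j13.59 V.
Step 3 — Convert to polar: |V_total| = 91.71 V, ∠V_total = 8.5°.

V_total = 91.71∠8.5° V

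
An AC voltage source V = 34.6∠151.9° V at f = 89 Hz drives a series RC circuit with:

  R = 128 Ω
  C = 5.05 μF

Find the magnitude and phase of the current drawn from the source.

Step 1 — Angular frequency: ω = 2π·f = 2π·89 = 559.2 rad/s.
Step 2 — Component impedances:
  R: Z = R = 128 Ω
  C: Z = 1/(jωC) = -j/(ω·C) = 0 - j354.1 Ω
Step 3 — Series combination: Z_total = R + C = 128 - j354.1 Ω = 376.5∠-70.1° Ω.
Step 4 — Source phasor: V = 34.6∠151.9° V = -30.52 + j16.3 V.
Step 5 — Ohm's law: I = V / Z_total = (-30.52 + j16.3) / (128 - j354.1) = -0.06826 - j0.06152 A.
Step 6 — Convert to polar: |I| = 0.09189 A, ∠I = -138.0°.

I = 0.09189∠-138.0° A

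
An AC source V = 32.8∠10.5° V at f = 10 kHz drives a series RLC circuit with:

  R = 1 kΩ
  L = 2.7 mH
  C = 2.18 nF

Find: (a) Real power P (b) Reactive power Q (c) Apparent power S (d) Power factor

Step 1 — Angular frequency: ω = 2π·f = 2π·1e+04 = 6.283e+04 rad/s.
Step 2 — Component impedances:
  R: Z = R = 1000 Ω
  L: Z = jωL = j·6.283e+04·0.0027 = 0 + j169.6 Ω
  C: Z = 1/(jωC) = -j/(ω·C) = 0 - j7301 Ω
Step 3 — Series combination: Z_total = R + L + C = 1000 - j7131 Ω = 7201∠-82.0° Ω.
Step 4 — Source phasor: V = 32.8∠10.5° V = 32.25 + j5.977 V.
Step 5 — Current: I = V / Z = -0.0002001 + j0.004551 A = 0.004555∠92.5° A.
Step 6 — Complex power: S = V·I* = 0.02075 - j0.148 VA.
Step 7 — Real power: P = Re(S) = 0.02075 W.
Step 8 — Reactive power: Q = Im(S) = -0.148 VAR.
Step 9 — Apparent power: |S| = 0.1494 VA.
Step 10 — Power factor: PF = P/|S| = 0.1389 (leading).

(a) P = 0.02075 W  (b) Q = -0.148 VAR  (c) S = 0.1494 VA  (d) PF = 0.1389 (leading)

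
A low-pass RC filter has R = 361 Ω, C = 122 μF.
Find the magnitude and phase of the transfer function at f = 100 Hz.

Step 1 — Angular frequency: ω = 2π·100 = 628.3 rad/s.
Step 2 — Transfer function: H(jω) = 1/(1 + jωRC).
Step 3 — Denominator: 1 + jωRC = 1 + j·628.3·361·0.000122 = 1 + j27.67.
Step 4 — H = 0.001304 - j0.03609.
Step 5 — Magnitude: |H| = 0.03611 (-28.8 dB); phase: φ = -87.9°.

|H| = 0.03611 (-28.8 dB), φ = -87.9°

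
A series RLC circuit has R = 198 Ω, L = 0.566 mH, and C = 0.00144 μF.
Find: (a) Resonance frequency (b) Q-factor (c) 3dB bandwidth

Step 1 — Resonance: ω₀ = 1/√(LC) = 1/√(0.000566·1.44e-09) = 1.108e+06 rad/s.
Step 2 — f₀ = ω₀/(2π) = 1.763e+05 Hz.
Step 3 — Series Q: Q = ω₀L/R = 1.108e+06·0.000566/198 = 3.166.
Step 4 — Bandwidth: Δω = ω₀/Q = 3.498e+05 rad/s; BW = Δω/(2π) = 5.568e+04 Hz.

(a) f₀ = 1.763e+05 Hz  (b) Q = 3.166  (c) BW = 5.568e+04 Hz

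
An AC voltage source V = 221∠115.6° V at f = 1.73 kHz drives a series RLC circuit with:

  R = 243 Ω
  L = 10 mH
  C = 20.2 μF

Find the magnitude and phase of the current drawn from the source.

Step 1 — Angular frequency: ω = 2π·f = 2π·1730 = 1.087e+04 rad/s.
Step 2 — Component impedances:
  R: Z = R = 243 Ω
  L: Z = jωL = j·1.087e+04·0.01 = 0 + j108.7 Ω
  C: Z = 1/(jωC) = -j/(ω·C) = 0 - j4.554 Ω
Step 3 — Series combination: Z_total = R + L + C = 243 + j104.1 Ω = 264.4∠23.2° Ω.
Step 4 — Source phasor: V = 221∠115.6° V = -95.49 + j199.3 V.
Step 5 — Ohm's law: I = V / Z_total = (-95.49 + j199.3) / (243 + j104.1) = -0.03502 + j0.8352 A.
Step 6 — Convert to polar: |I| = 0.8359 A, ∠I = 92.4°.

I = 0.8359∠92.4° A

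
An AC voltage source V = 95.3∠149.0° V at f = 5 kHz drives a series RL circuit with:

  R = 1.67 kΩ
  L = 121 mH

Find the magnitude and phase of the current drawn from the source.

Step 1 — Angular frequency: ω = 2π·f = 2π·5000 = 3.142e+04 rad/s.
Step 2 — Component impedances:
  R: Z = R = 1670 Ω
  L: Z = jωL = j·3.142e+04·0.121 = 0 + j3801 Ω
Step 3 — Series combination: Z_total = R + L = 1670 + j3801 Ω = 4152∠66.3° Ω.
Step 4 — Source phasor: V = 95.3∠149.0° V = -81.69 + j49.08 V.
Step 5 — Ohm's law: I = V / Z_total = (-81.69 + j49.08) / (1670 + j3801) = 0.00291 + j0.02277 A.
Step 6 — Convert to polar: |I| = 0.02295 A, ∠I = 82.7°.

I = 0.02295∠82.7° A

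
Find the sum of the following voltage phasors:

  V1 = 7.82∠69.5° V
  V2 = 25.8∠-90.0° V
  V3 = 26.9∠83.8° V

Step 1 — Convert each phasor to rectangular form:
  V1 = 7.82·(cos(69.5°) + j·sin(69.5°)) = 2.739 + j7.325 V
  V2 = 25.8·(cos(-90.0°) + j·sin(-90.0°)) = 0 - j25.8 V
  V3 = 26.9·(cos(83.8°) + j·sin(83.8°)) = 2.905 + j26.74 V
Step 2 — Sum components: V_total = 5.644 + j8.267 V.
Step 3 — Convert to polar: |V_total| = 10.01 V, ∠V_total = 55.7°.

V_total = 10.01∠55.7° V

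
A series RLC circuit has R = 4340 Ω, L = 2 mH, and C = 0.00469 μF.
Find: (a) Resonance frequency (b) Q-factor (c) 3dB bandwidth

Step 1 — Resonance condition Im(Z)=0 gives ω₀ = 1/√(LC).
Step 2 — ω₀ = 1/√(0.002·4.69e-09) = 3.265e+05 rad/s.
Step 3 — f₀ = ω₀/(2π) = 5.197e+04 Hz.
Step 4 — Series Q: Q = ω₀L/R = 3.265e+05·0.002/4340 = 0.1505.
Step 5 — 3dB bandwidth: Δω = ω₀/Q = 2.17e+06 rad/s; BW = Δω/(2π) = 3.454e+05 Hz.

(a) f₀ = 5.197e+04 Hz  (b) Q = 0.1505  (c) BW = 3.454e+05 Hz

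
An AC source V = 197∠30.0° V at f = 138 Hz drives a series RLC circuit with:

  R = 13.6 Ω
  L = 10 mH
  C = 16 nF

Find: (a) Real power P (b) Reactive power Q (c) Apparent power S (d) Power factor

Step 1 — Angular frequency: ω = 2π·f = 2π·138 = 867.1 rad/s.
Step 2 — Component impedances:
  R: Z = R = 13.6 Ω
  L: Z = jωL = j·867.1·0.01 = 0 + j8.671 Ω
  C: Z = 1/(jωC) = -j/(ω·C) = 0 - j7.208e+04 Ω
Step 3 — Series combination: Z_total = R + L + C = 13.6 - j7.207e+04 Ω = 7.207e+04∠-90.0° Ω.
Step 4 — Source phasor: V = 197∠30.0° V = 170.6 + j98.5 V.
Step 5 — Current: I = V / Z = -0.001366 + j0.002367 A = 0.002733∠120.0° A.
Step 6 — Complex power: S = V·I* = 0.0001016 - j0.5385 VA.
Step 7 — Real power: P = Re(S) = 0.0001016 W.
Step 8 — Reactive power: Q = Im(S) = -0.5385 VAR.
Step 9 — Apparent power: |S| = 0.5385 VA.
Step 10 — Power factor: PF = P/|S| = 0.0001887 (leading).

(a) P = 0.0001016 W  (b) Q = -0.5385 VAR  (c) S = 0.5385 VA  (d) PF = 0.0001887 (leading)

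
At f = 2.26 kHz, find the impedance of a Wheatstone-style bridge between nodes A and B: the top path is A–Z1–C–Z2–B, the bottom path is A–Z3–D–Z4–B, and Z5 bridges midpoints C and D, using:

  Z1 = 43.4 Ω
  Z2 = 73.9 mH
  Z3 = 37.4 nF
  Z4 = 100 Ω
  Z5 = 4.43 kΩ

Step 1 — Angular frequency: ω = 2π·f = 2π·2260 = 1.42e+04 rad/s.
Step 2 — Component impedances:
  Z1: Z = R = 43.4 Ω
  Z2: Z = jωL = j·1.42e+04·0.0739 = 0 + j1049 Ω
  Z3: Z = 1/(jωC) = -j/(ω·C) = 0 - j1883 Ω
  Z4: Z = R = 100 Ω
  Z5: Z = R = 4430 Ω
Step 3 — Bridge requires nodal analysis (the Z5 bridge couples midpoints C and D, so the two paths cannot be reduced to a simple series/parallel combination). Setting node B to ground and injecting 1 A at node A, the 3-node admittance system at A, C, D solves to V_A = Z_AB = 1081 + j1624 Ω = 1951∠56.3° Ω.

Z = 1081 + j1624 Ω = 1951∠56.3° Ω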